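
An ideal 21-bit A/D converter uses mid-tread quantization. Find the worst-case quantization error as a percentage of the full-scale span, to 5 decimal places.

0.00002 %

Rounding → worst-case error = ½ LSB = V_FS/2^22, so 100/4194304 = 2.38419e-05 % of full scale.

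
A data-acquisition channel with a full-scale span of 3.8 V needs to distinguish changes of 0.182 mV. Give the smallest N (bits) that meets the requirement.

15 bits

Number of steps required ≥ 3.8 V / 0.182 mV = 20879.12.
Need 2^N ≥ 20879.12; 2^14 = 16384, 2^15 = 32768.
Minimum N = 15.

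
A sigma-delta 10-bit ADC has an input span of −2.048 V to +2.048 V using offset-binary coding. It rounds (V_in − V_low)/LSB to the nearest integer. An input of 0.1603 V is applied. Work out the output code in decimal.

code 552

Full-scale span = 4.096 V; LSB = 4.096/2^10 = 4.000 mV.
(V_in − V_low)/LSB = (0.1603 − (−2.048)) / 0.004 = 552.075.
round(552.075) = 552.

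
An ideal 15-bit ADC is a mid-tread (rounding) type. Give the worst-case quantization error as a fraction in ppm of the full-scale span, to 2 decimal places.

15.26 ppm

Rounding → worst-case error = ½ LSB = V_FS/2^16, so 1e+06/65536 = 15.2588 ppm of full scale.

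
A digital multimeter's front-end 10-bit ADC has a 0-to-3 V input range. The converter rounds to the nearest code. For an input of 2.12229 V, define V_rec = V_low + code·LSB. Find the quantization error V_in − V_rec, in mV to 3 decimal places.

LSB = 3/2^10 = 2.930 mV.
(V_in − V_low)/LSB = (2.12229 − 0)/0.00292969 = 724.4083 → code 724 (round).
V_rec = 0 + 724·0.00292969 = 2.1210938 V.
Error = 2.12229 − 2.1210938 = 0.00119625 V = 1.196 mV.

1.196 mV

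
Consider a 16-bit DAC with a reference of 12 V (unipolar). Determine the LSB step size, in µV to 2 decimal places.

183.11 µV

Full-scale span = 12 V.
LSB = 12 / 2^16 = 12 / 65536 = 0.000183105 V = 183.11 µV.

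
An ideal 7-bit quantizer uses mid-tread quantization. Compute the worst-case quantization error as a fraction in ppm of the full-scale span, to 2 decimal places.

Rounding → worst-case error = ½ LSB = V_FS/2^8, so 1e+06/256 = 3906.25 ppm of full scale.

3906.25 ppm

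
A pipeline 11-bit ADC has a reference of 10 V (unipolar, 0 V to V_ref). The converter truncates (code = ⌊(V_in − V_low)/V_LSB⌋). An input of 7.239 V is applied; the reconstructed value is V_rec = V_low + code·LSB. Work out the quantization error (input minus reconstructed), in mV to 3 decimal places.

2.672 mV

One LSB is 10 V / 2048 = 4.883 mV.
Scaled input = 1482.5472 LSBs, so code = 1482.
Code 1482 maps back to 0 + 1482×0.00488281 V = 7.2363281 V.
Error = 7.239 − 7.2363281 = 0.00267188 V = 2.672 mV.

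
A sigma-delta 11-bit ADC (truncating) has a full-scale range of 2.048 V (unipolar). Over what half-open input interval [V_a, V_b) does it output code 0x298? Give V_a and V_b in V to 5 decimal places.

LSB = 2.048/2^11 = 1.000 mV.
Code 0x298 = 664 decimal.
V_a = V_low + 664·LSB = 0.664 V; V_b = V_low + 665·LSB = 0.665 V.

[0.66400 V, 0.66500 V)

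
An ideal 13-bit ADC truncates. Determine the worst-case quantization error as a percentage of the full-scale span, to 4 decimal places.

0.0122 %

Truncating → worst-case error = 1 LSB = V_FS/2^13, so 100/8192 = 0.012207 % of full scale.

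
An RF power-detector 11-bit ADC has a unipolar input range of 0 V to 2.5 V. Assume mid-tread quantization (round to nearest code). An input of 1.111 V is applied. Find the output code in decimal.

LSB = 2.5 V / 2048 = 1.221 mV.
Input sits at 910.131 steps above V_low.
So the output code is 910.

code 910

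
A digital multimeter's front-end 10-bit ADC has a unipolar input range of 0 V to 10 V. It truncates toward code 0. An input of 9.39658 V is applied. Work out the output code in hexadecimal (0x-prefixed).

code 0x3C2 (decimal 962)

LSB = 10 V / 1024 = 9.766 mV.
(V_in − V_low)/LSB = (9.39658 − 0) / 0.00976562 = 962.210.
⌊·⌋(962.210) = 962.
In hexadecimal (0x-prefixed): 0x3C2.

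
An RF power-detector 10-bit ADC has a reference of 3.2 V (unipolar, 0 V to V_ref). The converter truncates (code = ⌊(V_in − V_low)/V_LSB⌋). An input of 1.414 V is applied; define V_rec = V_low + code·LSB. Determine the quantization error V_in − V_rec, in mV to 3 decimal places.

One LSB is 3.2 V / 1024 = 3.125 mV.
(1.414 − 0)/0.003125 = 452.4800; ⌊·⌋ gives code 452.
Reconstructed: 1.4125 V.
Error = 1.414 − 1.4125 = 0.0015 V = 1.500 mV.

1.500 mV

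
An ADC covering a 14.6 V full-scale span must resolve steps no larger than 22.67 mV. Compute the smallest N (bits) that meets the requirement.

10 bits

Number of steps required ≥ 14.6 V / 22.67 mV = 644.02.
Need 2^N ≥ 644.02; 2^9 = 512, 2^10 = 1024.
Minimum N = 10.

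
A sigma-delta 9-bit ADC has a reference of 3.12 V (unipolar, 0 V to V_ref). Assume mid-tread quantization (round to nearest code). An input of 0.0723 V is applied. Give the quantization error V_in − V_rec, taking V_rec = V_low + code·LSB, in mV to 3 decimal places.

LSB = 3.12/2^9 = 6.094 mV.
(0.0723 − 0)/0.00609375 = 11.8646; round gives code 12.
Code 12 maps back to 0 + 12×0.00609375 V = 0.073125 V.
Difference: -0.000825 V → -0.825 mV.

-0.825 mV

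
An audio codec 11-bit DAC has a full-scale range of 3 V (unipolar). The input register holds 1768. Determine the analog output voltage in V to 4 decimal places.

2.5898 V

LSB = 3 V / 2^11 = 1.465 mV.
V_out = 0 + 1768 × 0.00146484 V = 2.58984 V.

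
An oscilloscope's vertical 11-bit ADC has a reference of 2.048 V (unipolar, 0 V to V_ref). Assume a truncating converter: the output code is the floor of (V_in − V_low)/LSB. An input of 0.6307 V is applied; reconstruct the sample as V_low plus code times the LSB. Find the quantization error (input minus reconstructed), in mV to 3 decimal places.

Step size: 2.048 V ÷ 2^11 = 1.000 mV.
(V_in − V_low)/LSB = (0.6307 − 0)/0.001 = 630.7000 → code 630 (floor).
Reconstructed: 0.63 V.
Error = 0.6307 − 0.63 = 0.0007 V = 0.700 mV.

0.700 mV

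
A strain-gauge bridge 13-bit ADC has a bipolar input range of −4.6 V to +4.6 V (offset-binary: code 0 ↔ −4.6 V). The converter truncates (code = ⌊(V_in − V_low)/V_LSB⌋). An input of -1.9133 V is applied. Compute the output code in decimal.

Full-scale span = 9.2 V; LSB = 9.2/2^13 = 1.123 mV.
(V_in − V_low)/LSB = (-1.9133 − (−4.6)) / 0.00112305 = 2392.331.
⌊·⌋(2392.331) = 2392.

code 2392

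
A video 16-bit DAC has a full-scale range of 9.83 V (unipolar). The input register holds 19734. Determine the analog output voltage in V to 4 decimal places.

LSB = 9.83 V / 2^16 = 149.99 µV.
V_out = 0 + 19734 × 0.000149994 V = 2.95998 V.

2.9600 V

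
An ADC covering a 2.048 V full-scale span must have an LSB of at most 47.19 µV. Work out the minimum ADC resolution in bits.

Number of steps required ≥ 2.048 V / 47.19 µV = 43399.03.
Need 2^N ≥ 43399.03; 2^15 = 32768, 2^16 = 65536.
Minimum N = 16.

16 bits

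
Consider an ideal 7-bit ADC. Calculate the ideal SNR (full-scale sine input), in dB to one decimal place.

43.9 dB

SNR ≈ 6.02·N + 1.76 dB = 6.02·7 + 1.76 = 43.90 dB.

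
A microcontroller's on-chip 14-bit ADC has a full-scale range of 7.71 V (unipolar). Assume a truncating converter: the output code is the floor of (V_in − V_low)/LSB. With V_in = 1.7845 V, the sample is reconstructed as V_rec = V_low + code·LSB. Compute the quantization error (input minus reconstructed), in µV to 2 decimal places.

Step size: 7.71 V ÷ 2^14 = 470.58 µV.
(1.7845 − 0)/0.000470581 = 3792.1204; ⌊·⌋ gives code 3792.
Reconstructed: 1.7844434 V.
Difference: 5.66406e-05 V → 56.64 µV.

56.64 µV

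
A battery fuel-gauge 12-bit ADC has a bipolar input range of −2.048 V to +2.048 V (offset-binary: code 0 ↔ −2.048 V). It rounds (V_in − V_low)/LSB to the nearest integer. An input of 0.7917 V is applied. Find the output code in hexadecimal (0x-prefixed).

code 0xB18 (decimal 2840)

With 4096 levels over 4.096 V, one step is 1.000 mV.
(V_in − V_low)/LSB = (0.7917 − (−2.048)) / 0.001 = 2839.700.
Round → code 2840.
In hexadecimal (0x-prefixed): 0xB18.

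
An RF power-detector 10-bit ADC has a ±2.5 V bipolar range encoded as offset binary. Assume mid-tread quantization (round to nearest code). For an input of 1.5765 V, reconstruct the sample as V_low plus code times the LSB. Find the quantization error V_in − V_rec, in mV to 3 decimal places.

Step size: 5 V ÷ 2^10 = 4.883 mV.
Scaled input = 834.8672 LSBs, so code = 835.
Reconstructed: 1.5771484 V.
Difference: -0.000648438 V → -0.648 mV.

-0.648 mV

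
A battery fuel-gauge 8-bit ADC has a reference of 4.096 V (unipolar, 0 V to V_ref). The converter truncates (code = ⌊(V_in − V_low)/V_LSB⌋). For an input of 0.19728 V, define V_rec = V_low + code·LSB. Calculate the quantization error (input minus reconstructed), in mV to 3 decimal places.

5.280 mV

Step size: 4.096 V ÷ 2^8 = 16.000 mV.
Scaled input = 12.3300 LSBs, so code = 12.
Code 12 maps back to 0 + 12×0.016 V = 0.192 V.
Difference: 0.00528 V → 5.280 mV.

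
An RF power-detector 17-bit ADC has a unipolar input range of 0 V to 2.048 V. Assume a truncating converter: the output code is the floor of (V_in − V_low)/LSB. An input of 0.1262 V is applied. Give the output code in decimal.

code 8076

Full-scale span = 2.048 V; LSB = 2.048/2^17 = 15.62 µV.
Input sits at 8076.800 steps above V_low.
⌊·⌋(8076.800) = 8076.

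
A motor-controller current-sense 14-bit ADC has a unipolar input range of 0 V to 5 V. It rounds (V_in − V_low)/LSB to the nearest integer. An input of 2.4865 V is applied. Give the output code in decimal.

LSB = 5 V / 16384 = 305.18 µV.
(2.4865 − 0) / 0.000305176 = 8147.763 LSBs.
round(8147.763) = 8148.

code 8148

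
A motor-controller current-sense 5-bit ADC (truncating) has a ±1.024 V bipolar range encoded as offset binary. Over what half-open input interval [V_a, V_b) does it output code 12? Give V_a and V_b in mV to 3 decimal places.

[-256.000 mV, -192.000 mV)

LSB = 2.048/2^5 = 64.000 mV.
V_a = V_low + 12·LSB = -0.256 V; V_b = V_low + 13·LSB = -0.192 V.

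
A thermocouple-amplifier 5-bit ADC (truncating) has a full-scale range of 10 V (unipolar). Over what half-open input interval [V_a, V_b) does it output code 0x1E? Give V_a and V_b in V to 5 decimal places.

LSB = 10/2^5 = 312.500 mV.
Code 0x1E = 30 decimal.
V_a = V_low + 30·LSB = 9.375 V; V_b = V_low + 31·LSB = 9.6875 V.

[9.37500 V, 9.68750 V)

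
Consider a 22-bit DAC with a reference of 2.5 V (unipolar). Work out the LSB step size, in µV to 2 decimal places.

Full-scale span = 2.5 V.
LSB = 2.5 / 2^22 = 2.5 / 4194304 = 5.96046e-07 V = 0.60 µV.

0.60 µV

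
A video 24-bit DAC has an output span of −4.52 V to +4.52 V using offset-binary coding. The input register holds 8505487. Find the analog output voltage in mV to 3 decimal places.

LSB = 9.04 V / 2^24 = 0.54 µV.
V_out = (−4.52) + 8505487 × 5.38826e-07 V = 0.0629774 V.
= 62.977 mV.

62.977 mV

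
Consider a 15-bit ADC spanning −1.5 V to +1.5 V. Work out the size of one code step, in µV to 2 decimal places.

Full-scale span = 3 V.
LSB = 3 / 2^15 = 3 / 32768 = 9.15527e-05 V = 91.55 µV.

91.55 µV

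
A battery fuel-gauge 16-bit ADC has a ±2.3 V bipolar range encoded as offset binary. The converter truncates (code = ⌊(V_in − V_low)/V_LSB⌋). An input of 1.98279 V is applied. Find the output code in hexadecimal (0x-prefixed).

code 0xEE58 (decimal 61016)

Full-scale span = 4.6 V; LSB = 4.6/2^16 = 70.19 µV.
Input sits at 61016.723 steps above V_low.
So the output code is 61016.
In hexadecimal (0x-prefixed): 0xEE58.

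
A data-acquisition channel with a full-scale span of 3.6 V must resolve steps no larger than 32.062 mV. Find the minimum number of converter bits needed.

Number of steps required ≥ 3.6 V / 32.062 mV = 112.28.
Need 2^N ≥ 112.28; 2^6 = 64, 2^7 = 128.
Minimum N = 7.

7 bits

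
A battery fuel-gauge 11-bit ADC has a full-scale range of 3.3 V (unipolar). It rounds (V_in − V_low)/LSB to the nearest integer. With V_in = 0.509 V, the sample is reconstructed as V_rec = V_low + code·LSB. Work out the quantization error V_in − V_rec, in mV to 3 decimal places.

-0.180 mV

LSB = 3.3/2^11 = 1.611 mV.
(V_in − V_low)/LSB = (0.509 − 0)/0.00161133 = 315.8885 → code 316 (round).
Code 316 maps back to 0 + 316×0.00161133 V = 0.50917969 V.
Difference: -0.000179687 V → -0.180 mV.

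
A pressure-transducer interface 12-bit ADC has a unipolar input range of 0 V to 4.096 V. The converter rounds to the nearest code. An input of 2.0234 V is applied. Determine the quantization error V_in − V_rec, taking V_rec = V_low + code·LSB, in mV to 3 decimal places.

Step size: 4.096 V ÷ 2^12 = 1.000 mV.
Scaled input = 2023.4000 LSBs, so code = 2023.
Reconstructed: 2.023 V.
V_in − V_rec = 0.0004 V = 0.400 mV.

0.400 mV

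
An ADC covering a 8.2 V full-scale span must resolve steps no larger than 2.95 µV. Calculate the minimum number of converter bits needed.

Number of steps required ≥ 8.2 V / 2.95 µV = 2779661.02.
Need 2^N ≥ 2779661.02; 2^21 = 2097152, 2^22 = 4194304.
Minimum N = 22.

22 bits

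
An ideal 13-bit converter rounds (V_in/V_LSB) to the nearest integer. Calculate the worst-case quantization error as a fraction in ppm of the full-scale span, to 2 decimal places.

61.04 ppm

Rounding → worst-case error = ½ LSB = V_FS/2^14, so 1e+06/16384 = 61.0352 ppm of full scale.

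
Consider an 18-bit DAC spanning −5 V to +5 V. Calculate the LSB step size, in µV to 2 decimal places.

38.15 µV

Full-scale span = 10 V.
LSB = 10 / 2^18 = 10 / 262144 = 3.8147e-05 V = 38.15 µV.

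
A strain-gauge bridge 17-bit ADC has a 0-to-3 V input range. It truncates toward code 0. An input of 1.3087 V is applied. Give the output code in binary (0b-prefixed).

With 131072 levels over 3 V, one step is 22.89 µV.
(V_in − V_low)/LSB = (1.3087 − 0) / 2.28882e-05 = 57177.975.
⌊·⌋(57177.975) = 57177.
In binary (0b-prefixed): 0b1101111101011001.

code 0b1101111101011001 (decimal 57177)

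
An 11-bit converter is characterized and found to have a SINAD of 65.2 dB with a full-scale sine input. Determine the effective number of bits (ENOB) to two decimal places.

ENOB = (SINAD − 1.76) / 6.02 = (65.2 − 1.76)/6.02 = 10.538.

10.54 bits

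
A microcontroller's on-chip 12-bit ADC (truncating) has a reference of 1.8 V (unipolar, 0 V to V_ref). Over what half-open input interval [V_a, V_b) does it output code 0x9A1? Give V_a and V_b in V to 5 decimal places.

LSB = 1.8/2^12 = 439.45 µV.
Code 0x9A1 = 2465 decimal.
V_a = V_low + 2465·LSB = 1.08325 V; V_b = V_low + 2466·LSB = 1.08369 V.

[1.08325 V, 1.08369 V)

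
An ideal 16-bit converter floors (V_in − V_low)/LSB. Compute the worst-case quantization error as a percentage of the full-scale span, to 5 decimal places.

Truncating → worst-case error = 1 LSB = V_FS/2^16, so 100/65536 = 0.00152588 % of full scale.

0.00153 %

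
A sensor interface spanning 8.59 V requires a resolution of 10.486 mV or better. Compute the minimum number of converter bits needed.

10 bits

Number of steps required ≥ 8.59 V / 10.486 mV = 819.19.
Need 2^N ≥ 819.19; 2^9 = 512, 2^10 = 1024.
Minimum N = 10.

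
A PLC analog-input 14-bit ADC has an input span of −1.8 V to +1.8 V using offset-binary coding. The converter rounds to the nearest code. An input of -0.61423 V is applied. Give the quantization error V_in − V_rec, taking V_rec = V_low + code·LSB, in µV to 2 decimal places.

-94.26 µV

One LSB is 3.6 V / 16384 = 219.73 µV.
Scaled input = 5396.5710 LSBs, so code = 5397.
Reconstructed: -0.61413574 V.
Difference: -9.42578e-05 V → -94.26 µV.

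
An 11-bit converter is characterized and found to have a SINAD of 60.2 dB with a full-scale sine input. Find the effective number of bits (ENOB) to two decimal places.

ENOB = (SINAD − 1.76) / 6.02 = (60.2 − 1.76)/6.02 = 9.708.

9.71 bits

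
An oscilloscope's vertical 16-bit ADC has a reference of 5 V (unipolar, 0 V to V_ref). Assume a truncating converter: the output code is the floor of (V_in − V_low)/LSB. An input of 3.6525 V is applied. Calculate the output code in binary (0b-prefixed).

Full-scale span = 5 V; LSB = 5/2^16 = 76.29 µV.
(3.6525 − 0) / 7.62939e-05 = 47874.048 LSBs.
⌊·⌋(47874.048) = 47874.
In binary (0b-prefixed): 0b1011101100000010.

code 0b1011101100000010 (decimal 47874)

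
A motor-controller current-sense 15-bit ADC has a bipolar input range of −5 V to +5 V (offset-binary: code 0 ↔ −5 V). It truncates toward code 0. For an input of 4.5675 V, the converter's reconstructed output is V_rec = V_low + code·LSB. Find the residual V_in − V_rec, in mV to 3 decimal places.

0.239 mV

One LSB is 10 V / 32768 = 305.18 µV.
(V_in − V_low)/LSB = (4.5675 − (−5))/0.000305176 = 31350.7840 → code 31350 (floor).
Code 31350 maps back to (−5) + 31350×0.000305176 V = 4.5672607 V.
Difference: 0.000239258 V → 0.239 mV.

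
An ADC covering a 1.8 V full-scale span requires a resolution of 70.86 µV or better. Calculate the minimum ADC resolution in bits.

15 bits

Number of steps required ≥ 1.8 V / 70.86 µV = 25402.20.
Need 2^N ≥ 25402.20; 2^14 = 16384, 2^15 = 32768.
Minimum N = 15.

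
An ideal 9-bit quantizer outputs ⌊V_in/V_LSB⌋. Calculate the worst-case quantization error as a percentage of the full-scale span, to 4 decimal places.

0.1953 %

Truncating → worst-case error = 1 LSB = V_FS/2^9, so 100/512 = 0.195312 % of full scale.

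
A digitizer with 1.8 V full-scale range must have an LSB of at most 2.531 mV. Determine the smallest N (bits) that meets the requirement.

10 bits

Number of steps required ≥ 1.8 V / 2.531 mV = 711.18.
Need 2^N ≥ 711.18; 2^9 = 512, 2^10 = 1024.
Minimum N = 10.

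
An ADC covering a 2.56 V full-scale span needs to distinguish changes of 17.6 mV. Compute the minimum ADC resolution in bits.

Number of steps required ≥ 2.56 V / 17.6 mV = 145.45.
Need 2^N ≥ 145.45; 2^7 = 128, 2^8 = 256.
Minimum N = 8.

8 bits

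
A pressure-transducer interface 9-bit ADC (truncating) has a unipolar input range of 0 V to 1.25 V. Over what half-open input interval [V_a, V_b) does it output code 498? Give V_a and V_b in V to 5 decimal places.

LSB = 1.25/2^9 = 2.441 mV.
V_a = V_low + 498·LSB = 1.21582 V; V_b = V_low + 499·LSB = 1.21826 V.

[1.21582 V, 1.21826 V)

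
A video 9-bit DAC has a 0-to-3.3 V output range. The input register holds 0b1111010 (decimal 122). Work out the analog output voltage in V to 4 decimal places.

LSB = 3.3 V / 2^9 = 6.445 mV.
Code 0b1111010 = 122 decimal.
V_out = 0 + 122 × 0.00644531 V = 0.786328 V.

0.7863 V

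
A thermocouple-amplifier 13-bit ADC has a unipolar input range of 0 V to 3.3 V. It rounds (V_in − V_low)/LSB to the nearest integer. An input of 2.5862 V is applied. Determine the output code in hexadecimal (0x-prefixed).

code 0x1914 (decimal 6420)

With 8192 levels over 3.3 V, one step is 402.83 µV.
(2.5862 − 0) / 0.000402832 = 6420.046 LSBs.
round(6420.046) = 6420.
In hexadecimal (0x-prefixed): 0x1914.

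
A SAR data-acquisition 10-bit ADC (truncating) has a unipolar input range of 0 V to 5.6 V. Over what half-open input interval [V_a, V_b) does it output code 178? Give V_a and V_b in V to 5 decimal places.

[0.97344 V, 0.97891 V)

LSB = 5.6/2^10 = 5.469 mV.
V_a = V_low + 178·LSB = 0.973437 V; V_b = V_low + 179·LSB = 0.978906 V.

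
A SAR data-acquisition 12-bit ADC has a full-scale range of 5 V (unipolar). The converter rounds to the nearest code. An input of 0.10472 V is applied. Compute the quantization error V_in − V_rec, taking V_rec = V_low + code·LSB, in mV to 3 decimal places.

-0.260 mV

One LSB is 5 V / 4096 = 1.221 mV.
(V_in − V_low)/LSB = (0.10472 − 0)/0.0012207 = 85.7866 → code 86 (round).
Reconstructed: 0.10498047 V.
Error = 0.10472 − 0.10498047 = -0.000260469 V = -0.260 mV.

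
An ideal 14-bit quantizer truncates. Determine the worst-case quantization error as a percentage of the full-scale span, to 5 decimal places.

0.00610 %

Truncating → worst-case error = 1 LSB = V_FS/2^14, so 100/16384 = 0.00610352 % of full scale.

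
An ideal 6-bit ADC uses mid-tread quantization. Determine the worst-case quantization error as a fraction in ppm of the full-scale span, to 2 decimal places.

Rounding → worst-case error = ½ LSB = V_FS/2^7, so 1e+06/128 = 7812.5 ppm of full scale.

7812.50 ppm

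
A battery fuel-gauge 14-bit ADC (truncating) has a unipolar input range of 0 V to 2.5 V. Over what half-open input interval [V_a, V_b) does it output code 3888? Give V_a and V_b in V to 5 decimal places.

[0.59326 V, 0.59341 V)

LSB = 2.5/2^14 = 152.59 µV.
V_a = V_low + 3888·LSB = 0.593262 V; V_b = V_low + 3889·LSB = 0.593414 V.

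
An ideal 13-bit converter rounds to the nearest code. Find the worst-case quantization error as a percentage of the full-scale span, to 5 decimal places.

0.00610 %

Rounding → worst-case error = ½ LSB = V_FS/2^14, so 100/16384 = 0.00610352 % of full scale.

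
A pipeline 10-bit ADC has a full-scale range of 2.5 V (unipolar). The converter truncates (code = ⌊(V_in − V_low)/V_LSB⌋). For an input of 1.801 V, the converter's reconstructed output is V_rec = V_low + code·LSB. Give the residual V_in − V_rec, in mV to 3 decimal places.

1.684 mV

LSB = 2.5/2^10 = 2.441 mV.
(1.801 − 0)/0.00244141 = 737.6896; ⌊·⌋ gives code 737.
Reconstructed: 1.7993164 V.
V_in − V_rec = 0.00168359 V = 1.684 mV.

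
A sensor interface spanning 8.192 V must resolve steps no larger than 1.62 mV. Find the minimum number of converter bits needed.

Number of steps required ≥ 8.192 V / 1.62 mV = 5056.79.
Need 2^N ≥ 5056.79; 2^12 = 4096, 2^13 = 8192.
Minimum N = 13.

13 bits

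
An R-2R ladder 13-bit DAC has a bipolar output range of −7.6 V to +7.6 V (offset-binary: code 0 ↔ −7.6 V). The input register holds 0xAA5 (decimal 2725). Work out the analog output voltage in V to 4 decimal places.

LSB = 15.2 V / 2^13 = 1.855 mV.
Code 0xAA5 = 2725 decimal.
V_out = (−7.6) + 2725 × 0.00185547 V = -2.54385 V.

-2.5438 V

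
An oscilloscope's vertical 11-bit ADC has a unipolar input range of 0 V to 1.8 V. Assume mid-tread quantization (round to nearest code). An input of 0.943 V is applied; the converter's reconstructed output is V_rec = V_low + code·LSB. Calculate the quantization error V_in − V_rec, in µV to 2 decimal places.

One LSB is 1.8 V / 2048 = 0.879 mV.
(0.943 − 0)/0.000878906 = 1072.9244; round gives code 1073.
Code 1073 maps back to 0 + 1073×0.000878906 V = 0.94306641 V.
Error = 0.943 − 0.94306641 = -6.64063e-05 V = -66.41 µV.

-66.41 µV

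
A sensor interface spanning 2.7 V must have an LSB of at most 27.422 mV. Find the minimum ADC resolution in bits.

Number of steps required ≥ 2.7 V / 27.422 mV = 98.46.
Need 2^N ≥ 98.46; 2^6 = 64, 2^7 = 128.
Minimum N = 7.

7 bits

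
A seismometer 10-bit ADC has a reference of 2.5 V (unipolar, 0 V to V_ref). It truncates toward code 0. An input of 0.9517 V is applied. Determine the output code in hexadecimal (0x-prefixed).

Full-scale span = 2.5 V; LSB = 2.5/2^10 = 2.441 mV.
(0.9517 − 0) / 0.00244141 = 389.816 LSBs.
Floor → code 389.
In hexadecimal (0x-prefixed): 0x185.

code 0x185 (decimal 389)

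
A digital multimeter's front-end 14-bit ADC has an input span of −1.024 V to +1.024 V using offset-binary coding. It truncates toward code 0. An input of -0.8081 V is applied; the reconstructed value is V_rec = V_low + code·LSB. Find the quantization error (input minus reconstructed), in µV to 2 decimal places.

LSB = 2.048/2^14 = 125.00 µV.
(V_in − V_low)/LSB = (-0.8081 − (−1.024))/0.000125 = 1727.2000 → code 1727 (floor).
Code 1727 maps back to (−1.024) + 1727×0.000125 V = -0.808125 V.
Error = -0.8081 − (−0.808125) = 2.5e-05 V = 25.00 µV.

25.00 µV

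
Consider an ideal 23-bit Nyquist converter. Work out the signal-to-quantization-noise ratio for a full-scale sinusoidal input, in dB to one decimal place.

SNR ≈ 6.02·N + 1.76 dB = 6.02·23 + 1.76 = 140.22 dB.

140.2 dB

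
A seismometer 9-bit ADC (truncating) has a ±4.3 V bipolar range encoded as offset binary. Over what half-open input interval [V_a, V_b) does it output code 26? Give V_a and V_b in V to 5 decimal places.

[-3.86328 V, -3.84648 V)

LSB = 8.6/2^9 = 16.797 mV.
V_a = V_low + 26·LSB = -3.86328 V; V_b = V_low + 27·LSB = -3.84648 V.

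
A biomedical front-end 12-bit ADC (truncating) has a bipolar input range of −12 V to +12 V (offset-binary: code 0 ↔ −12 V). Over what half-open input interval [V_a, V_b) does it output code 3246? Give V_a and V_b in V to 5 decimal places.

[7.01953 V, 7.02539 V)

LSB = 24/2^12 = 5.859 mV.
V_a = V_low + 3246·LSB = 7.01953 V; V_b = V_low + 3247·LSB = 7.02539 V.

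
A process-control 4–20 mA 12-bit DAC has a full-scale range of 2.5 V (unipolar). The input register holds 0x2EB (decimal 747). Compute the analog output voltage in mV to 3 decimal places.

LSB = 2.5 V / 2^12 = 0.610 mV.
Code 0x2EB = 747 decimal.
V_out = 0 + 747 × 0.000610352 V = 0.455933 V.
= 455.933 mV.

455.933 mV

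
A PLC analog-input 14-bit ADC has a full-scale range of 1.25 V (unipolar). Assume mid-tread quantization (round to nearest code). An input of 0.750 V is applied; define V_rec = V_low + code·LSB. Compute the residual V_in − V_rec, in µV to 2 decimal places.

Step size: 1.25 V ÷ 2^14 = 76.29 µV.
Scaled input = 9830.4000 LSBs, so code = 9830.
Reconstructed: 0.74996948 V.
Difference: 3.05176e-05 V → 30.52 µV.

30.52 µV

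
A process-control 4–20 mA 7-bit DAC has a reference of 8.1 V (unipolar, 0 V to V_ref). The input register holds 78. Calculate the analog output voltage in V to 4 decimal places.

4.9359 V

LSB = 8.1 V / 2^7 = 63.281 mV.
V_out = 0 + 78 × 0.0632812 V = 4.93594 V.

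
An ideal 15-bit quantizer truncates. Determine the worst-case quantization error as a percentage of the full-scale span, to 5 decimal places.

0.00305 %

Truncating → worst-case error = 1 LSB = V_FS/2^15, so 100/32768 = 0.00305176 % of full scale.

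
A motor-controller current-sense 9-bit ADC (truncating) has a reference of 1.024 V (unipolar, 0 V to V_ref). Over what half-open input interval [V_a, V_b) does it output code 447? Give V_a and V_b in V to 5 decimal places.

LSB = 1.024/2^9 = 2.000 mV.
V_a = V_low + 447·LSB = 0.894 V; V_b = V_low + 448·LSB = 0.896 V.

[0.89400 V, 0.89600 V)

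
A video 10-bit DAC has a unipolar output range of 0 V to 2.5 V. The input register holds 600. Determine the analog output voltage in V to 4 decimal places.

LSB = 2.5 V / 2^10 = 2.441 mV.
V_out = 0 + 600 × 0.00244141 V = 1.46484 V.

1.4648 V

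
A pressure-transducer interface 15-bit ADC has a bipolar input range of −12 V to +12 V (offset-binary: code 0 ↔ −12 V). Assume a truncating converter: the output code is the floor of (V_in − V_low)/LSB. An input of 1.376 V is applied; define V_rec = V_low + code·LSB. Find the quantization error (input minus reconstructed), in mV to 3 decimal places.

One LSB is 24 V / 32768 = 0.732 mV.
(1.376 − (−12))/0.000732422 = 18262.6987; ⌊·⌋ gives code 18262.
V_rec = (−12) + 18262·0.000732422 = 1.3754883 V.
V_in − V_rec = 0.000511719 V = 0.512 mV.

0.512 mV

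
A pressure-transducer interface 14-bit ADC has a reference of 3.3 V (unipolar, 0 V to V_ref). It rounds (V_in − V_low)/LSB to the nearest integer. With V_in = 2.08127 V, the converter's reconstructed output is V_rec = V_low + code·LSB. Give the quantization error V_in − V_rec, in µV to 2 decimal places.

One LSB is 3.3 V / 16384 = 201.42 µV.
Scaled input = 10333.1902 LSBs, so code = 10333.
Reconstructed: 2.0812317 V.
Error = 2.08127 − 2.0812317 = 3.83105e-05 V = 38.31 µV.

38.31 µV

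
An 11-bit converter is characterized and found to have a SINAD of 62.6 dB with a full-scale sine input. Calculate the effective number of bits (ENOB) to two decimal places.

ENOB = (SINAD − 1.76) / 6.02 = (62.6 − 1.76)/6.02 = 10.106.

10.11 bits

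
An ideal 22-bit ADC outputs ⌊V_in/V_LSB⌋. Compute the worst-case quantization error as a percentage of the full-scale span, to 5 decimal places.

Truncating → worst-case error = 1 LSB = V_FS/2^22, so 100/4194304 = 2.38419e-05 % of full scale.

0.00002 %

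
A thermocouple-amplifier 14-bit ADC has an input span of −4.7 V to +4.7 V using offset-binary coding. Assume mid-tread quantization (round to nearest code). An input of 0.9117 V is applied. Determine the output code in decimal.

code 9781

Full-scale span = 9.4 V; LSB = 9.4/2^14 = 0.574 mV.
(V_in − V_low)/LSB = (0.9117 − (−4.7)) / 0.00057373 = 9781.074.
So the output code is 9781.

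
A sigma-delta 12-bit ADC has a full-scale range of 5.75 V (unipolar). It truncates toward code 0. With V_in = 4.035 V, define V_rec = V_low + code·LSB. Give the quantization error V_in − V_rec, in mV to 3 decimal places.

Step size: 5.75 V ÷ 2^12 = 1.404 mV.
Scaled input = 2874.3235 LSBs, so code = 2874.
Code 2874 maps back to 0 + 2874×0.00140381 V = 4.0345459 V.
Difference: 0.000454102 V → 0.454 mV.

0.454 mV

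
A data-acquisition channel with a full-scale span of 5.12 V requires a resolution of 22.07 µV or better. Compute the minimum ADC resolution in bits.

Number of steps required ≥ 5.12 V / 22.07 µV = 231989.13.
Need 2^N ≥ 231989.13; 2^17 = 131072, 2^18 = 262144.
Minimum N = 18.

18 bits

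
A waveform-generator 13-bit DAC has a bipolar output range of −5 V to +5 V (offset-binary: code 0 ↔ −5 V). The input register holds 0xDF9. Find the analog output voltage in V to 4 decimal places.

LSB = 10 V / 2^13 = 1.221 mV.
Code 0xDF9 = 3577 decimal.
V_out = (−5) + 3577 × 0.0012207 V = -0.633545 V.

-0.6335 V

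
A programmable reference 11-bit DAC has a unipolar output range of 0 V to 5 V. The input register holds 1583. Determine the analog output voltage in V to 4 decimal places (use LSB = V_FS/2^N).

LSB = 5 V / 2^11 = 2.441 mV.
V_out = 0 + 1583 × 0.00244141 V = 3.86475 V.

3.8647 V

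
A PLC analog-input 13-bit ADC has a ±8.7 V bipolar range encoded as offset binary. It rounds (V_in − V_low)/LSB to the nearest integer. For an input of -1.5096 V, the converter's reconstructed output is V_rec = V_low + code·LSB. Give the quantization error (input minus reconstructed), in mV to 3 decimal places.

0.581 mV

LSB = 17.4/2^13 = 2.124 mV.
Scaled input = 3385.2734 LSBs, so code = 3385.
V_rec = (−8.7) + 3385·0.00212402 = -1.5101807 V.
Error = -1.5096 − (−1.5101807) = 0.000580664 V = 0.581 mV.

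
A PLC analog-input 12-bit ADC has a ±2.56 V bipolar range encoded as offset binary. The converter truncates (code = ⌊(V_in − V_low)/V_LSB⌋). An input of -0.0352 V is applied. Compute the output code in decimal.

code 2019

Full-scale span = 5.12 V; LSB = 5.12/2^12 = 1.250 mV.
(V_in − V_low)/LSB = (-0.0352 − (−2.56)) / 0.00125 = 2019.840.
Floor → code 2019.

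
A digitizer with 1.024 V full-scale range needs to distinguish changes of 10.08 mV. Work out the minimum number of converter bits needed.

Number of steps required ≥ 1.024 V / 10.08 mV = 101.59.
Need 2^N ≥ 101.59; 2^6 = 64, 2^7 = 128.
Minimum N = 7.

7 bits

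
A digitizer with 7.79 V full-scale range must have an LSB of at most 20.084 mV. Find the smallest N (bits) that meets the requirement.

Number of steps required ≥ 7.79 V / 20.084 mV = 387.87.
Need 2^N ≥ 387.87; 2^8 = 256, 2^9 = 512.
Minimum N = 9.

9 bits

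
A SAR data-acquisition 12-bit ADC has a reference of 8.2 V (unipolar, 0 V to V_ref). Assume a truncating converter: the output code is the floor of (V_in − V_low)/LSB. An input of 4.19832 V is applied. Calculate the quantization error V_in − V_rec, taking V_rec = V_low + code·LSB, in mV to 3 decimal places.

0.224 mV

Step size: 8.2 V ÷ 2^12 = 2.002 mV.
(V_in − V_low)/LSB = (4.19832 − 0)/0.00200195 = 2097.1120 → code 2097 (floor).
Code 2097 maps back to 0 + 2097×0.00200195 V = 4.1980957 V.
Error = 4.19832 − 4.1980957 = 0.000224297 V = 0.224 mV.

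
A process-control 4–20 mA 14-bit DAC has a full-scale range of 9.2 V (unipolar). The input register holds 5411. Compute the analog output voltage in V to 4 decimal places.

LSB = 9.2 V / 2^14 = 0.562 mV.
V_out = 0 + 5411 × 0.000561523 V = 3.0384 V.

3.0384 V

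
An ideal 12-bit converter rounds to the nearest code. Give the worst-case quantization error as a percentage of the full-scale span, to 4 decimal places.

0.0122 %

Rounding → worst-case error = ½ LSB = V_FS/2^13, so 100/8192 = 0.012207 % of full scale.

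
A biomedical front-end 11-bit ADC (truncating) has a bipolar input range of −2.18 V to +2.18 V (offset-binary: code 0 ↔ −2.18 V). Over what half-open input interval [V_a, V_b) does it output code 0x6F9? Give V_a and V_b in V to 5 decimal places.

[1.62010 V, 1.62223 V)

LSB = 4.36/2^11 = 2.129 mV.
Code 0x6F9 = 1785 decimal.
V_a = V_low + 1785·LSB = 1.6201 V; V_b = V_low + 1786·LSB = 1.62223 V.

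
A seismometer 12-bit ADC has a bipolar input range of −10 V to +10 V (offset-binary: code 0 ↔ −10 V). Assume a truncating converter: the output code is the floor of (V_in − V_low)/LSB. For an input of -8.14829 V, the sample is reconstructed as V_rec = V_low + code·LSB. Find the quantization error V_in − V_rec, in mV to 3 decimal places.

1.124 mV

Step size: 20 V ÷ 2^12 = 4.883 mV.
(V_in − V_low)/LSB = (-8.14829 − (−10))/0.00488281 = 379.2302 → code 379 (floor).
V_rec = (−10) + 379·0.00488281 = -8.1494141 V.
Error = -8.14829 − (−8.1494141) = 0.00112406 V = 1.124 mV.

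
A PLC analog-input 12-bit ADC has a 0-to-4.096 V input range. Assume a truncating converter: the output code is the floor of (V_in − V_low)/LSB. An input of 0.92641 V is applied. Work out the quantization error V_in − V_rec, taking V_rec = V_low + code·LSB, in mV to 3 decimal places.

0.410 mV

LSB = 4.096/2^12 = 1.000 mV.
(V_in − V_low)/LSB = (0.92641 − 0)/0.001 = 926.4100 → code 926 (floor).
Code 926 maps back to 0 + 926×0.001 V = 0.926 V.
V_in − V_rec = 0.00041 V = 0.410 mV.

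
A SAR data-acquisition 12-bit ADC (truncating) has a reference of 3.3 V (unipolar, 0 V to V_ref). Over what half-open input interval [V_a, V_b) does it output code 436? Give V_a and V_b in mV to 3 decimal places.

LSB = 3.3/2^12 = 0.806 mV.
V_a = V_low + 436·LSB = 0.35127 V; V_b = V_low + 437·LSB = 0.352075 V.

[351.270 mV, 352.075 mV)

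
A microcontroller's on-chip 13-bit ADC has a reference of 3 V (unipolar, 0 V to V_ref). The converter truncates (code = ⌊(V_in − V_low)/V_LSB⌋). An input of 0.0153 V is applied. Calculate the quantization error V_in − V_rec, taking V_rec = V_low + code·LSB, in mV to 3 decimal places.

Step size: 3 V ÷ 2^13 = 366.21 µV.
Scaled input = 41.7792 LSBs, so code = 41.
V_rec = 0 + 41·0.000366211 = 0.015014648 V.
Error = 0.0153 − 0.015014648 = 0.000285352 V = 0.285 mV.

0.285 mV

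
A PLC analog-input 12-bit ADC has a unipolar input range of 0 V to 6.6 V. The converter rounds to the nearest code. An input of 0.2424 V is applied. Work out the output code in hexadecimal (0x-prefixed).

code 0x96 (decimal 150)

Full-scale span = 6.6 V; LSB = 6.6/2^12 = 1.611 mV.
(V_in − V_low)/LSB = (0.2424 − 0) / 0.00161133 = 150.435.
Round → code 150.
In hexadecimal (0x-prefixed): 0x96.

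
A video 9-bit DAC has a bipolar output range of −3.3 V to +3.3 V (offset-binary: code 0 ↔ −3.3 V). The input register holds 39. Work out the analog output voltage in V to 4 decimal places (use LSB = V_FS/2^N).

LSB = 6.6 V / 2^9 = 12.891 mV.
V_out = (−3.3) + 39 × 0.0128906 V = -2.79727 V.

-2.7973 V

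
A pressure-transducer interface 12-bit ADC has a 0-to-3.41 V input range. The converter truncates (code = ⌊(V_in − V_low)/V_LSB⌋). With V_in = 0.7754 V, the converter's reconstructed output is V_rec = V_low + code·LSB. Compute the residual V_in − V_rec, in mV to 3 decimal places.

One LSB is 3.41 V / 4096 = 0.833 mV.
Scaled input = 931.3896 LSBs, so code = 931.
Code 931 maps back to 0 + 931×0.00083252 V = 0.77507568 V.
Difference: 0.000324316 V → 0.324 mV.

0.324 mV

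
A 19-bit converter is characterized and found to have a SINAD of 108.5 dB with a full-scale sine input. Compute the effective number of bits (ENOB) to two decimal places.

ENOB = (SINAD − 1.76) / 6.02 = (108.5 − 1.76)/6.02 = 17.731.

17.73 bits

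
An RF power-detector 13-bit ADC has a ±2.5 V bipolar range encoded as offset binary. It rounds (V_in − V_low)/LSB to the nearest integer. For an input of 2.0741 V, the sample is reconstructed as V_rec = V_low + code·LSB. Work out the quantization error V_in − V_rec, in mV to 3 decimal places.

Step size: 5 V ÷ 2^13 = 0.610 mV.
Scaled input = 7494.2054 LSBs, so code = 7494.
Reconstructed: 2.0739746 V.
Difference: 0.000125391 V → 0.125 mV.

0.125 mV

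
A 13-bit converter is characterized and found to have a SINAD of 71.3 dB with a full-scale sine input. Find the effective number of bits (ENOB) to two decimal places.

11.55 bits

ENOB = (SINAD − 1.76) / 6.02 = (71.3 − 1.76)/6.02 = 11.551.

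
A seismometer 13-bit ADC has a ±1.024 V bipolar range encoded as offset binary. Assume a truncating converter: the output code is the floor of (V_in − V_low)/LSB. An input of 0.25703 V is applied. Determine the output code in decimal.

code 5124

LSB = 2.048 V / 8192 = 250.00 µV.
(V_in − V_low)/LSB = (0.25703 − (−1.024)) / 0.00025 = 5124.120.
⌊·⌋(5124.120) = 5124.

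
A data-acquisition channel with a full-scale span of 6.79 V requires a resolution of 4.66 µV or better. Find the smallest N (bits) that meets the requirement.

21 bits

Number of steps required ≥ 6.79 V / 4.66 µV = 1457081.55.
Need 2^N ≥ 1457081.55; 2^20 = 1048576, 2^21 = 2097152.
Minimum N = 21.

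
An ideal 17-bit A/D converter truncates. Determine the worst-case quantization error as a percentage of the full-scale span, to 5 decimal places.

0.00076 %

Truncating → worst-case error = 1 LSB = V_FS/2^17, so 100/131072 = 0.000762939 % of full scale.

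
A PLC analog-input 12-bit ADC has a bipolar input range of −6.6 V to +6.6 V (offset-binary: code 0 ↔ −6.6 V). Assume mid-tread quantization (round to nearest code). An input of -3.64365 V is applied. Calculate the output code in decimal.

LSB = 13.2 V / 4096 = 3.223 mV.
(V_in − V_low)/LSB = (-3.64365 − (−6.6)) / 0.00322266 = 917.364.
round(917.364) = 917.

code 917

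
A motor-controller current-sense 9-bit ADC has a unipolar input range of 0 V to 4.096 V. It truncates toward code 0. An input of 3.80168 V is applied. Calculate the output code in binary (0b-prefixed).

LSB = 4.096 V / 512 = 8.000 mV.
Input sits at 475.210 steps above V_low.
So the output code is 475.
In binary (0b-prefixed): 0b111011011.

code 0b111011011 (decimal 475)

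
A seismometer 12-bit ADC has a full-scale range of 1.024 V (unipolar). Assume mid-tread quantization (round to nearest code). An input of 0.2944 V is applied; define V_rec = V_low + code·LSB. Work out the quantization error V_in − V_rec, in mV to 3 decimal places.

One LSB is 1.024 V / 4096 = 250.00 µV.
(0.2944 − 0)/0.00025 = 1177.6000; round gives code 1178.
V_rec = 0 + 1178·0.00025 = 0.2945 V.
V_in − V_rec = -0.0001 V = -0.100 mV.

-0.100 mV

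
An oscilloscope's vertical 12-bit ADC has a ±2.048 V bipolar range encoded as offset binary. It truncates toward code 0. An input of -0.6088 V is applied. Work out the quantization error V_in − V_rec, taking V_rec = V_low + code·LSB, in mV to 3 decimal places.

0.200 mV

One LSB is 4.096 V / 4096 = 1.000 mV.
(-0.6088 − (−2.048))/0.001 = 1439.2000; ⌊·⌋ gives code 1439.
Reconstructed: -0.609 V.
V_in − V_rec = 0.0002 V = 0.200 mV.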